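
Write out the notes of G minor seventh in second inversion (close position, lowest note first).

G minor seventh is G–Bb–D–F. Second inversion puts the fifth (D) in the bass, with the remaining tones above: D, F, G, Bb.

D, F, G, Bb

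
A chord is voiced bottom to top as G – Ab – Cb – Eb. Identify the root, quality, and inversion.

Ab minor-major seventh, third inversion

The pitch classes G, Ab, Cb, Eb arrange in thirds as Ab–Cb–Eb–G: an Ab minor-major seventh chord.
The lowest note is G, the seventh of the chord, so this is third inversion (figured bass 4/2).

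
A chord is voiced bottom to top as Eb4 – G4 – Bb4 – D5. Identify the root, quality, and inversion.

The distinct note names are Eb, G, Bb, D. Stacked in thirds they read Eb–G–Bb–D, which is a major seventh chord on Eb.
Eb is the root of Eb major seventh; root in the bass means root position (figured bass 7).

Eb major seventh, root position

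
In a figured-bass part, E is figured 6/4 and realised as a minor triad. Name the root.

The figures 6/4 mean the fifth of the chord is in the bass. If E is the fifth of a minor triad, the root is A (chord tones A–C–E).

A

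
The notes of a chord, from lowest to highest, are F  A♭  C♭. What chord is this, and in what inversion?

The distinct note names are F, Ab, Cb. Stacked in thirds they read F–Ab–Cb, which is a diminished triad on F.
The lowest note is F, the root of the chord, so this is root position (figured bass 5/3).

F diminished, root position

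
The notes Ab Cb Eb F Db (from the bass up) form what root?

Db

Reordering Ab, Cb, Eb, F, Db into stacked thirds gives Db–F–Ab–Cb–Eb; the bottom of that stack, Db, is the root.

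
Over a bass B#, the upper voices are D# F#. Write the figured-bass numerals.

The notes B#, D#, F# stack in thirds as B#–D#–F# — a B# diminished triad. The bass B# is the root, so this is root position: figured 5/3.

5/3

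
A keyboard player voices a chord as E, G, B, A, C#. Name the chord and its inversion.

A dominant ninth, second inversion

The distinct note names are E, G, B, A, C#. Stacked in thirds they read A–C#–E–G–B, which is a dominant ninth chord on A.
The lowest note is E, the fifth of the chord, so this is second inversion.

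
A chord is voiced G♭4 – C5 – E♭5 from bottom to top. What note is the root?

The distinct letter names are Gb, C, Eb. Arranged as a stack of thirds they read C–Eb–Gb, so C is the root (a C diminished triad).

C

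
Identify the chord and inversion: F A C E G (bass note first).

Reducing to letter names: F, A, C, E, G. These stack in thirds as F–A–C–E–G — an F major ninth chord.
F is the root of F major ninth; root in the bass means root position.

F major ninth, root position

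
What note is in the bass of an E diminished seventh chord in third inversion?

Db

E diminished seventh is E–G–Bb–Db. Third inversion places the seventh in the bass: Db.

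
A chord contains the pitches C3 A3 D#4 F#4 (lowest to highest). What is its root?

C, A, D#, F# are the tones of a D# diminished seventh chord (D#–F#–A–C), making D# the root.

D#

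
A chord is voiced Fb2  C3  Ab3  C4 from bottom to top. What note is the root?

The distinct letter names are Fb, C, Ab. Arranged as a stack of thirds they read Fb–Ab–C, so Fb is the root (an Fb augmented triad).

Fb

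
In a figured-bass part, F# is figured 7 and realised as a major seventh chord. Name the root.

The figures 7 mean the root of the chord is in the bass. If F# is the root of a major seventh chord, the root is F# (chord tones F#–A#–C#–E#).

F#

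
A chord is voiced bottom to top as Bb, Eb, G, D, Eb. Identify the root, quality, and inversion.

Eb major seventh, second inversion

The pitch classes Bb, Eb, G, D arrange in thirds as Eb–G–Bb–D: an Eb major seventh chord.
The lowest note is Bb, the fifth of the chord, so this is second inversion (figured bass 4/3).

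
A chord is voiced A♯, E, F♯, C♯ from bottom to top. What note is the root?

The distinct letter names are A#, E, F#, C#. Arranged as a stack of thirds they read F#–A#–C#–E, so F# is the root (an F# dominant seventh chord).

F#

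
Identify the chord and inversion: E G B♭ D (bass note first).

The pitch classes E, G, Bb, D arrange in thirds as E–G–Bb–D: an E half-diminished seventh chord.
The lowest note is E, the root of the chord, so this is root position (figured bass 7).

E half-diminished seventh, root position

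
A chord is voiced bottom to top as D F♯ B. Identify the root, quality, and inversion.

The distinct note names are D, F#, B. Stacked in thirds they read B–D–F#, which is a minor triad on B.
D is the third of B minor; third in the bass means first inversion (figured bass 6).

B minor, first inversion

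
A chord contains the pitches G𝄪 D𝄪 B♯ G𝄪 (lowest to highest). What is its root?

G##

Reordering G##, D##, B# into stacked thirds gives G##–B#–D##; the bottom of that stack, G##, is the root.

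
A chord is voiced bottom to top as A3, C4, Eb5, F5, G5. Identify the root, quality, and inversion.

F dominant ninth, first inversion

Reducing to letter names: A, C, Eb, F, G. These stack in thirds as F–A–C–Eb–G — an F dominant ninth chord.
A is the third of F dominant ninth; third in the bass means first inversion.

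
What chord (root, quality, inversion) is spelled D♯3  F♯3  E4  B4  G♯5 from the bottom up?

The distinct note names are D#, F#, E, B, G#. Stacked in thirds they read E–G#–B–D#–F#, which is a major ninth chord on E.
D# is the seventh of E major ninth; seventh in the bass means third inversion.

E major ninth, third inversion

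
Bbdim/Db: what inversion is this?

first inversion

Bbdim/Db means Bb diminished with Db in the bass. Db is the third of Bb diminished (Bb–Db–Fb), so this is first inversion.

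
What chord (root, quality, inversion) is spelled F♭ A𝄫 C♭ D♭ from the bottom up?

Db half-diminished seventh, first inversion

Reducing to letter names: Fb, Abb, Cb, Db. These stack in thirds as Db–Fb–Abb–Cb — a Db half-diminished seventh chord.
The lowest note is Fb, the third of the chord, so this is first inversion (figured bass 6/5).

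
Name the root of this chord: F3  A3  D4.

D

Reordering F, A, D into stacked thirds gives D–F–A; the bottom of that stack, D, is the root.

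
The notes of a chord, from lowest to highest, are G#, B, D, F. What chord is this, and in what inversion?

Reducing to letter names: G#, B, D, F. These stack in thirds as G#–B–D–F — a G# diminished seventh chord.
The lowest note is G#, the root of the chord, so this is root position (figured bass 7).

G# diminished seventh, root position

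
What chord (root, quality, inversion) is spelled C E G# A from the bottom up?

A minor-major seventh, first inversion

The pitch classes C, E, G#, A arrange in thirds as A–C–E–G#: an A minor-major seventh chord.
With the third (C) in the bass, the chord is in first inversion (figured bass 6/5).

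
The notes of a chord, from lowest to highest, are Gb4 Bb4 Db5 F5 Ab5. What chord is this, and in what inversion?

Reducing to letter names: Gb, Bb, Db, F, Ab. These stack in thirds as Gb–Bb–Db–F–Ab — a Gb major ninth chord.
Gb is the root of Gb major ninth; root in the bass means root position.

Gb major ninth, root position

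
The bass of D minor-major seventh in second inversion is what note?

A

The fifth of D minor-major seventh (D–F–A–C#) is A; that is the bass in second inversion.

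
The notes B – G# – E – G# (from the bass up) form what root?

B, G#, E are the tones of an E major triad (E–G#–B), making E the root.

E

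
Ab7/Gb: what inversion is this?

third inversion

Ab7/Gb means Ab dominant seventh with Gb in the bass. Gb is the seventh of Ab dominant seventh (Ab–C–Eb–Gb), so this is third inversion.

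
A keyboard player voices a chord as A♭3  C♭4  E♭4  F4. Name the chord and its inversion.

F half-diminished seventh, first inversion

The pitch classes Ab, Cb, Eb, F arrange in thirds as F–Ab–Cb–Eb: an F half-diminished seventh chord.
With the third (Ab) in the bass, the chord is in first inversion (figured bass 6/5).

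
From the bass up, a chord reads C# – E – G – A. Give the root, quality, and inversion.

Reducing to letter names: C#, E, G, A. These stack in thirds as A–C#–E–G — an A dominant seventh chord.
C# is the third of A dominant seventh; third in the bass means first inversion (figured bass 6/5).

A dominant seventh, first inversion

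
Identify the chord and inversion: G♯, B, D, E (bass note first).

E dominant seventh, first inversion

The distinct note names are G#, B, D, E. Stacked in thirds they read E–G#–B–D, which is a dominant seventh chord on E.
G# is the third of E dominant seventh; third in the bass means first inversion (figured bass 6/5).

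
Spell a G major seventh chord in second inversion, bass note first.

D, F#, G, B

G major seventh is G–B–D–F#. Second inversion puts the fifth (D) in the bass, with the remaining tones above: D, F#, G, B.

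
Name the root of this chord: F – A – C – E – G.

The distinct letter names are F, A, C, E, G. Arranged as a stack of thirds they read F–A–C–E–G, so F is the root (an F major ninth chord).

F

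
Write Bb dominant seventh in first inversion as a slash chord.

First inversion of Bb dominant seventh has the third (D) in the bass. As a slash chord: Bb7/D.

Bb7/D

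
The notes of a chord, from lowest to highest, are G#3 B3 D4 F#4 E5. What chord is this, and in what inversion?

Reducing to letter names: G#, B, D, F#, E. These stack in thirds as E–G#–B–D–F# — an E dominant ninth chord.
With the third (G#) in the bass, the chord is in first inversion.

E dominant ninth, first inversion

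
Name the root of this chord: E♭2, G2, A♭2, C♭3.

Ab

Reordering Eb, G, Ab, Cb into stacked thirds gives Ab–Cb–Eb–G; the bottom of that stack, Ab, is the root.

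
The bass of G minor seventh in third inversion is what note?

In third inversion the seventh is lowest. For G minor seventh (G–Bb–D–F) that is F.

F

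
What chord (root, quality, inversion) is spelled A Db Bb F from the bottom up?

Reducing to letter names: A, Db, Bb, F. These stack in thirds as Bb–Db–F–A — a Bb minor-major seventh chord.
The lowest note is A, the seventh of the chord, so this is third inversion (figured bass 4/2).

Bb minor-major seventh, third inversion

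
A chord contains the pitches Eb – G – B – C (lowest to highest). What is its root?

Eb, G, B, C are the tones of a C minor-major seventh chord (C–Eb–G–B), making C the root.

C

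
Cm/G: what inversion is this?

second inversion

Cm/G means C minor with G in the bass. G is the fifth of C minor (C–Eb–G), so this is second inversion.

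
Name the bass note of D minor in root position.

D minor is D–F–A. Root position places the root in the bass: D.

D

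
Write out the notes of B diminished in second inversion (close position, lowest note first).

The chord tones are B–D–F. With the fifth (F) lowest for second inversion: F, B, D.

F, B, D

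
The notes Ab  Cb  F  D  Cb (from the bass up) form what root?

The distinct letter names are Ab, Cb, F, D. Arranged as a stack of thirds they read D–F–Ab–Cb, so D is the root (a D diminished seventh chord).

D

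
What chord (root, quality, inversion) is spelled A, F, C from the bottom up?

The pitch classes A, F, C arrange in thirds as F–A–C: an F major triad.
With the third (A) in the bass, the chord is in first inversion (figured bass 6).

F major, first inversion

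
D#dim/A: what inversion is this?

second inversion

D#dim/A means D# diminished with A in the bass. A is the fifth of D# diminished (D#–F#–A), so this is second inversion.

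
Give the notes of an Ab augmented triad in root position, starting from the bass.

Ab, C, E

Spelling Ab augmented: Ab–C–E. In root position the root is bass, giving Ab, C, E from the bottom.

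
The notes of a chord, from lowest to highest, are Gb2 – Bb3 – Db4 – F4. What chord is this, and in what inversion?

Gb major seventh, root position

Reducing to letter names: Gb, Bb, Db, F. These stack in thirds as Gb–Bb–Db–F — a Gb major seventh chord.
Gb is the root of Gb major seventh; root in the bass means root position (figured bass 7).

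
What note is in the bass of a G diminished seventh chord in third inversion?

G diminished seventh is G–Bb–Db–Fb. Third inversion places the seventh in the bass: Fb.

Fb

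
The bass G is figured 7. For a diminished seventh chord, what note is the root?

G

The figures 7 mean the root of the chord is in the bass. If G is the root of a diminished seventh chord, the root is G (chord tones G–Bb–Db–Fb).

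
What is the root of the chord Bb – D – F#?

Reordering Bb, D, F# into stacked thirds gives Bb–D–F#; the bottom of that stack, Bb, is the root.

Bb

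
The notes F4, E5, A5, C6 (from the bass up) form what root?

Reordering F, E, A, C into stacked thirds gives F–A–C–E; the bottom of that stack, F, is the root.

F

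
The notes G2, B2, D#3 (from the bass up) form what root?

Reordering G, B, D# into stacked thirds gives G–B–D#; the bottom of that stack, G, is the root.

G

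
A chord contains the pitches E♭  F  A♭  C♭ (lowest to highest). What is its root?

F

The distinct letter names are Eb, F, Ab, Cb. Arranged as a stack of thirds they read F–Ab–Cb–Eb, so F is the root (an F half-diminished seventh chord).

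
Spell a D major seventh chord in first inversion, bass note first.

D major seventh is D–F#–A–C#. First inversion puts the third (F#) in the bass, with the remaining tones above: F#, A, C#, D.

F#, A, C#, D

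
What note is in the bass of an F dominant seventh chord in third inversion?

In third inversion the seventh is lowest. For F dominant seventh (F–A–C–Eb) that is Eb.

Eb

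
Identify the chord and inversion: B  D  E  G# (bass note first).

E dominant seventh, second inversion

The distinct note names are B, D, E, G#. Stacked in thirds they read E–G#–B–D, which is a dominant seventh chord on E.
With the fifth (B) in the bass, the chord is in second inversion (figured bass 4/3).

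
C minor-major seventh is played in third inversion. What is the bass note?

The seventh of C minor-major seventh (C–Eb–G–B) is B; that is the bass in third inversion.

B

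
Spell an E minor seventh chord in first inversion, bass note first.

Spelling E minor seventh: E–G–B–D. In first inversion the third is bass, giving G, B, D, E from the bottom.

G, B, D, E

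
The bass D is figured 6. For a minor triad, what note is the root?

B

The figures 6 mean the third of the chord is in the bass. If D is the third of a minor triad, the root is B (chord tones B–D–F#).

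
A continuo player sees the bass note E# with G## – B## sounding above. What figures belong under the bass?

5/3

The notes E#, G##, B## stack in thirds as E#–G##–B## — an E# augmented triad. The bass E# is the root, so this is root position: figured 5/3.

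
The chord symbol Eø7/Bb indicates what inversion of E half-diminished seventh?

Eø7/Bb means E half-diminished seventh with Bb in the bass. Bb is the fifth of E half-diminished seventh (E–G–Bb–D), so this is second inversion.

second inversion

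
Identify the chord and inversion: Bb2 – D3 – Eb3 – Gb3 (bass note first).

Eb minor-major seventh, second inversion

The pitch classes Bb, D, Eb, Gb arrange in thirds as Eb–Gb–Bb–D: an Eb minor-major seventh chord.
The lowest note is Bb, the fifth of the chord, so this is second inversion (figured bass 4/3).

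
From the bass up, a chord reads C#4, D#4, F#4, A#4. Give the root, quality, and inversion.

D# minor seventh, third inversion

Reducing to letter names: C#, D#, F#, A#. These stack in thirds as D#–F#–A#–C# — a D# minor seventh chord.
With the seventh (C#) in the bass, the chord is in third inversion (figured bass 4/2).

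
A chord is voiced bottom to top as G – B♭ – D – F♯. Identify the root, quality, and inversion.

G minor-major seventh, root position

Reducing to letter names: G, Bb, D, F#. These stack in thirds as G–Bb–D–F# — a G minor-major seventh chord.
G is the root of G minor-major seventh; root in the bass means root position (figured bass 7).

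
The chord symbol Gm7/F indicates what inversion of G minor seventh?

third inversion

Gm7/F means G minor seventh with F in the bass. F is the seventh of G minor seventh (G–Bb–D–F), so this is third inversion.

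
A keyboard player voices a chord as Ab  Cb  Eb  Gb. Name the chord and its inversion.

The pitch classes Ab, Cb, Eb, Gb arrange in thirds as Ab–Cb–Eb–Gb: an Ab minor seventh chord.
Ab is the root of Ab minor seventh; root in the bass means root position (figured bass 7).

Ab minor seventh, root position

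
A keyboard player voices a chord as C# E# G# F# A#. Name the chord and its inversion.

The pitch classes C#, E#, G#, F#, A# arrange in thirds as F#–A#–C#–E#–G#: an F# major ninth chord.
With the fifth (C#) in the bass, the chord is in second inversion.

F# major ninth, second inversion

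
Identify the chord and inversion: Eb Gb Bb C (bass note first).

The distinct note names are Eb, Gb, Bb, C. Stacked in thirds they read C–Eb–Gb–Bb, which is a half-diminished seventh chord on C.
Eb is the third of C half-diminished seventh; third in the bass means first inversion (figured bass 6/5).

C half-diminished seventh, first inversion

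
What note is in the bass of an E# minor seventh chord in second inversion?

E# minor seventh is E#–G#–B#–D#. Second inversion places the fifth in the bass: B#.

B#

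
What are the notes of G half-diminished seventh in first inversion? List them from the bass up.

Spelling G half-diminished seventh: G–Bb–Db–F. In first inversion the third is bass, giving Bb, Db, F, G from the bottom.

Bb, Db, F, G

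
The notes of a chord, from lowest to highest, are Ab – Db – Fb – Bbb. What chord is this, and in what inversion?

Bbb major seventh, third inversion

The distinct note names are Ab, Db, Fb, Bbb. Stacked in thirds they read Bbb–Db–Fb–Ab, which is a major seventh chord on Bbb.
Ab is the seventh of Bbb major seventh; seventh in the bass means third inversion (figured bass 4/2).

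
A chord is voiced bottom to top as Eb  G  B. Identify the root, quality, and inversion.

Reducing to letter names: Eb, G, B. These stack in thirds as Eb–G–B — an Eb augmented triad.
With the root (Eb) in the bass, the chord is in root position (figured bass 5/3).

Eb augmented, root position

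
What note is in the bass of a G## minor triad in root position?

G##

In root position the root is lowest. For G## minor (G##–B#–D##) that is G##.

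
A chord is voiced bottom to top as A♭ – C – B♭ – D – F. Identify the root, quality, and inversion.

The pitch classes Ab, C, Bb, D, F arrange in thirds as Bb–D–F–Ab–C: a Bb dominant ninth chord.
With the seventh (Ab) in the bass, the chord is in third inversion.

Bb dominant ninth, third inversion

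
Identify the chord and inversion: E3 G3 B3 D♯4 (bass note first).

Reducing to letter names: E, G, B, D#. These stack in thirds as E–G–B–D# — an E minor-major seventh chord.
With the root (E) in the bass, the chord is in root position (figured bass 7).

E minor-major seventh, root position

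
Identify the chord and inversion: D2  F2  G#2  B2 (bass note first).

The pitch classes D, F, G#, B arrange in thirds as G#–B–D–F: a G# diminished seventh chord.
With the fifth (D) in the bass, the chord is in second inversion (figured bass 4/3).

G# diminished seventh, second inversion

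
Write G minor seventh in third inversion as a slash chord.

Gm7/F

Third inversion of G minor seventh has the seventh (F) in the bass. As a slash chord: Gm7/F.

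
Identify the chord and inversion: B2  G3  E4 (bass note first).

The pitch classes B, G, E arrange in thirds as E–G–B: an E minor triad.
With the fifth (B) in the bass, the chord is in second inversion (figured bass 6/4).

E minor, second inversion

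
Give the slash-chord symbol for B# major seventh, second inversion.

B#maj7/F##

Second inversion of B# major seventh has the fifth (F##) in the bass. As a slash chord: B#maj7/F##.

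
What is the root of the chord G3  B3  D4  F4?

The distinct letter names are G, B, D, F. Arranged as a stack of thirds they read G–B–D–F, so G is the root (a G dominant seventh chord).

G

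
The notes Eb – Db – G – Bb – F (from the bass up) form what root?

Reordering Eb, Db, G, Bb, F into stacked thirds gives Eb–G–Bb–Db–F; the bottom of that stack, Eb, is the root.

Eb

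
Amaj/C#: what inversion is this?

first inversion

Amaj/C# means A major with C# in the bass. C# is the third of A major (A–C#–E), so this is first inversion.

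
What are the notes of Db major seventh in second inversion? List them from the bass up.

Db major seventh is Db–F–Ab–C. Second inversion puts the fifth (Ab) in the bass, with the remaining tones above: Ab, C, Db, F.

Ab, C, Db, F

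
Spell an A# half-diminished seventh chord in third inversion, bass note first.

G#, A#, C#, E

The chord tones are A#–C#–E–G#. With the seventh (G#) lowest for third inversion: G#, A#, C#, E.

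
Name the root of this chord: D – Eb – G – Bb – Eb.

D, Eb, G, Bb are the tones of an Eb major seventh chord (Eb–G–Bb–D), making Eb the root.

Eb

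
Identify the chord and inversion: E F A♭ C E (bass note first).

The pitch classes E, F, Ab, C arrange in thirds as F–Ab–C–E: an F minor-major seventh chord.
With the seventh (E) in the bass, the chord is in third inversion (figured bass 4/2).

F minor-major seventh, third inversion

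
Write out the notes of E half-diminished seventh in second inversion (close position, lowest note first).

E half-diminished seventh is E–G–Bb–D. Second inversion puts the fifth (Bb) in the bass, with the remaining tones above: Bb, D, E, G.

Bb, D, E, G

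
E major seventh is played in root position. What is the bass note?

In root position the root is lowest. For E major seventh (E–G#–B–D#) that is E.

E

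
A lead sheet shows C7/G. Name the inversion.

second inversion

C7/G means C dominant seventh with G in the bass. G is the fifth of C dominant seventh (C–E–G–Bb), so this is second inversion.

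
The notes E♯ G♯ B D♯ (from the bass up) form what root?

E#, G#, B, D# are the tones of an E# half-diminished seventh chord (E#–G#–B–D#), making E# the root.

E#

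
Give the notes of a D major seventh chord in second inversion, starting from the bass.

D major seventh is D–F#–A–C#. Second inversion puts the fifth (A) in the bass, with the remaining tones above: A, C#, D, F#.

A, C#, D, F#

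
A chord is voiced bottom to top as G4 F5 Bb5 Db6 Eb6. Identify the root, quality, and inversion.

The distinct note names are G, F, Bb, Db, Eb. Stacked in thirds they read Eb–G–Bb–Db–F, which is a dominant ninth chord on Eb.
The lowest note is G, the third of the chord, so this is first inversion.

Eb dominant ninth, first inversion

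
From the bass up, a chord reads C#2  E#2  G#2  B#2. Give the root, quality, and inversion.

The pitch classes C#, E#, G#, B# arrange in thirds as C#–E#–G#–B#: a C# major seventh chord.
C# is the root of C# major seventh; root in the bass means root position (figured bass 7).

C# major seventh, root position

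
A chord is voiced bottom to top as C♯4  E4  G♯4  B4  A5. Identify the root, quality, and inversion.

A major ninth, first inversion

The distinct note names are C#, E, G#, B, A. Stacked in thirds they read A–C#–E–G#–B, which is a major ninth chord on A.
With the third (C#) in the bass, the chord is in first inversion.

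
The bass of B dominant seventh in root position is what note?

B

The root of B dominant seventh (B–D#–F#–A) is B; that is the bass in root position.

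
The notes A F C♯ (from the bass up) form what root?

A, F, C# are the tones of an F augmented triad (F–A–C#), making F the root.

F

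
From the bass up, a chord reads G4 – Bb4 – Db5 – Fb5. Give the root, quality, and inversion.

The pitch classes G, Bb, Db, Fb arrange in thirds as G–Bb–Db–Fb: a G diminished seventh chord.
With the root (G) in the bass, the chord is in root position (figured bass 7).

G diminished seventh, root position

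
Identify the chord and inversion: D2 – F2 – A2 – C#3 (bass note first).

The pitch classes D, F, A, C# arrange in thirds as D–F–A–C#: a D minor-major seventh chord.
With the root (D) in the bass, the chord is in root position (figured bass 7).

D minor-major seventh, root position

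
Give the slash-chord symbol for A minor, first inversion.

Am/C

First inversion of A minor has the third (C) in the bass. As a slash chord: Am/C.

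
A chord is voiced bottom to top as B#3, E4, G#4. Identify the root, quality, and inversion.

Reducing to letter names: B#, E, G#. These stack in thirds as E–G#–B# — an E augmented triad.
With the fifth (B#) in the bass, the chord is in second inversion (figured bass 6/4).

E augmented, second inversion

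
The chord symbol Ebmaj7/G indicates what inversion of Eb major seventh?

Ebmaj7/G means Eb major seventh with G in the bass. G is the third of Eb major seventh (Eb–G–Bb–D), so this is first inversion.

first inversion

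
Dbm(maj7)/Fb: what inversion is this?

Dbm(maj7)/Fb means Db minor-major seventh with Fb in the bass. Fb is the third of Db minor-major seventh (Db–Fb–Ab–C), so this is first inversion.

first inversion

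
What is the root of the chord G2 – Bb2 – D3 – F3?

G, Bb, D, F are the tones of a G minor seventh chord (G–Bb–D–F), making G the root.

G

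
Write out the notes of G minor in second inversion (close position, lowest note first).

The chord tones are G–Bb–D. With the fifth (D) lowest for second inversion: D, G, Bb.

D, G, Bb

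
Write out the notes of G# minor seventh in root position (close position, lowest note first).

G#, B, D#, F#

The chord tones are G#–B–D#–F#. With the root (G#) lowest for root position: G#, B, D#, F#.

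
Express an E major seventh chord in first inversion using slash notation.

First inversion of E major seventh has the third (G#) in the bass. As a slash chord: Emaj7/G#.

Emaj7/G#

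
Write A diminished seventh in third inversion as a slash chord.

Adim7/Gb

Third inversion of A diminished seventh has the seventh (Gb) in the bass. As a slash chord: Adim7/Gb.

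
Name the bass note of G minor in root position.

G

The root of G minor (G–Bb–D) is G; that is the bass in root position.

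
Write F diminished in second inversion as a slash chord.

Fdim/Cb

Second inversion of F diminished has the fifth (Cb) in the bass. As a slash chord: Fdim/Cb.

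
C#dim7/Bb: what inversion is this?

third inversion

C#dim7/Bb means C# diminished seventh with Bb in the bass. Bb is the seventh of C# diminished seventh (C#–E–G–Bb), so this is third inversion.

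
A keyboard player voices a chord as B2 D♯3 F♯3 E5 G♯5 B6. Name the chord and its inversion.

E major ninth, second inversion

The pitch classes B, D#, F#, E, G# arrange in thirds as E–G#–B–D#–F#: an E major ninth chord.
The lowest note is B, the fifth of the chord, so this is second inversion.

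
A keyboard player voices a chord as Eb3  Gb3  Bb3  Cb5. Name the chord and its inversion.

Reducing to letter names: Eb, Gb, Bb, Cb. These stack in thirds as Cb–Eb–Gb–Bb — a Cb major seventh chord.
Eb is the third of Cb major seventh; third in the bass means first inversion (figured bass 6/5).

Cb major seventh, first inversion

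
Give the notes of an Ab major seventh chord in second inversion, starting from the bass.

Eb, G, Ab, C

Spelling Ab major seventh: Ab–C–Eb–G. In second inversion the fifth is bass, giving Eb, G, Ab, C from the bottom.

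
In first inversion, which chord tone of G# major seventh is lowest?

G# major seventh is G#–B#–D#–F##. First inversion places the third in the bass: B#.

B#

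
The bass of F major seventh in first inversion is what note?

A

In first inversion the third is lowest. For F major seventh (F–A–C–E) that is A.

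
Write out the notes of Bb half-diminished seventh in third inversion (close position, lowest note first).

Ab, Bb, Db, Fb

Spelling Bb half-diminished seventh: Bb–Db–Fb–Ab. In third inversion the seventh is bass, giving Ab, Bb, Db, Fb from the bottom.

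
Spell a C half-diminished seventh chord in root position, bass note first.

C, Eb, Gb, Bb

Spelling C half-diminished seventh: C–Eb–Gb–Bb. In root position the root is bass, giving C, Eb, Gb, Bb from the bottom.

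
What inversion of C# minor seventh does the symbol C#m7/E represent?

C#m7/E means C# minor seventh with E in the bass. E is the third of C# minor seventh (C#–E–G#–B), so this is first inversion.

first inversion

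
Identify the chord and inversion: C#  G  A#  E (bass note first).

The pitch classes C#, G, A#, E arrange in thirds as A#–C#–E–G: an A# diminished seventh chord.
With the third (C#) in the bass, the chord is in first inversion (figured bass 6/5).

A# diminished seventh, first inversion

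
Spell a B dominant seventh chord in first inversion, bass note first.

The chord tones are B–D#–F#–A. With the third (D#) lowest for first inversion: D#, F#, A, B.

D#, F#, A, B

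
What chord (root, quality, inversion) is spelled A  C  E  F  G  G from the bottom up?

F major ninth, first inversion

The pitch classes A, C, E, F, G arrange in thirds as F–A–C–E–G: an F major ninth chord.
With the third (A) in the bass, the chord is in first inversion.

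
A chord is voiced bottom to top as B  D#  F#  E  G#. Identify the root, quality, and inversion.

E major ninth, second inversion

Reducing to letter names: B, D#, F#, E, G#. These stack in thirds as E–G#–B–D#–F# — an E major ninth chord.
With the fifth (B) in the bass, the chord is in second inversion.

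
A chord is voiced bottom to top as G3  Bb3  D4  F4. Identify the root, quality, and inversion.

G minor seventh, root position

Reducing to letter names: G, Bb, D, F. These stack in thirds as G–Bb–D–F — a G minor seventh chord.
G is the root of G minor seventh; root in the bass means root position (figured bass 7).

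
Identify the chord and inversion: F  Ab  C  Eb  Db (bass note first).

Db major ninth, first inversion

The distinct note names are F, Ab, C, Eb, Db. Stacked in thirds they read Db–F–Ab–C–Eb, which is a major ninth chord on Db.
F is the third of Db major ninth; third in the bass means first inversion.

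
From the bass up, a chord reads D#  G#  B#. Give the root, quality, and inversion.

The pitch classes D#, G#, B# arrange in thirds as G#–B#–D#: a G# major triad.
The lowest note is D#, the fifth of the chord, so this is second inversion (figured bass 6/4).

G# major, second inversion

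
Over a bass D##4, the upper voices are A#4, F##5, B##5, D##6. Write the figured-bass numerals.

The notes D##, A#, F##, B## stack in thirds as B##–D##–F##–A# — a B## diminished seventh chord. The bass D## is the third, so this is first inversion: figured 6/5.

6/5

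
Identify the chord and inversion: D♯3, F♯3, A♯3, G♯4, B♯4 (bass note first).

G# dominant ninth, second inversion

The distinct note names are D#, F#, A#, G#, B#. Stacked in thirds they read G#–B#–D#–F#–A#, which is a dominant ninth chord on G#.
With the fifth (D#) in the bass, the chord is in second inversion.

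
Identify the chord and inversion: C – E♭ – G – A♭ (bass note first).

The distinct note names are C, Eb, G, Ab. Stacked in thirds they read Ab–C–Eb–G, which is a major seventh chord on Ab.
C is the third of Ab major seventh; third in the bass means first inversion (figured bass 6/5).

Ab major seventh, first inversion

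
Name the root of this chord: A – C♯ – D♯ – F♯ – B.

B

The distinct letter names are A, C#, D#, F#, B. Arranged as a stack of thirds they read B–D#–F#–A–C#, so B is the root (a B dominant ninth chord).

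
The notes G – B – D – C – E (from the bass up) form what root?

Reordering G, B, D, C, E into stacked thirds gives C–E–G–B–D; the bottom of that stack, C, is the root.

C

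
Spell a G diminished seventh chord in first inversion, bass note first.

The chord tones are G–Bb–Db–Fb. With the third (Bb) lowest for first inversion: Bb, Db, Fb, G.

Bb, Db, Fb, G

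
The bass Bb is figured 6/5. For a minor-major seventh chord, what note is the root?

The figures 6/5 mean the third of the chord is in the bass. If Bb is the third of a minor-major seventh chord, the root is G (chord tones G–Bb–D–F#).

G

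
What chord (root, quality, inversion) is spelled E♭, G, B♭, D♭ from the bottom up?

Reducing to letter names: Eb, G, Bb, Db. These stack in thirds as Eb–G–Bb–Db — an Eb dominant seventh chord.
Eb is the root of Eb dominant seventh; root in the bass means root position (figured bass 7).

Eb dominant seventh, root position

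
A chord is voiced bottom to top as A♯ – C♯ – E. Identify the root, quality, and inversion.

The distinct note names are A#, C#, E. Stacked in thirds they read A#–C#–E, which is a diminished triad on A#.
A# is the root of A# diminished; root in the bass means root position (figured bass 5/3).

A# diminished, root position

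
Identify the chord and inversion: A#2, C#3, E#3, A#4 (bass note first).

The pitch classes A#, C#, E# arrange in thirds as A#–C#–E#: an A# minor triad.
A# is the root of A# minor; root in the bass means root position (figured bass 5/3).

A# minor, root position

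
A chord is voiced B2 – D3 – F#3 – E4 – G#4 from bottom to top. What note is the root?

Reordering B, D, F#, E, G# into stacked thirds gives E–G#–B–D–F#; the bottom of that stack, E, is the root.

E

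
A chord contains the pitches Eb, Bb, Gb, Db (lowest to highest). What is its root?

Eb, Bb, Gb, Db are the tones of an Eb minor seventh chord (Eb–Gb–Bb–Db), making Eb the root.

Eb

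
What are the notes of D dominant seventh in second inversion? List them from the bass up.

A, C, D, F#

Spelling D dominant seventh: D–F#–A–C. In second inversion the fifth is bass, giving A, C, D, F# from the bottom.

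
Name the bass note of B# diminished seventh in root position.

In root position the root is lowest. For B# diminished seventh (B#–D#–F#–A) that is B#.

B#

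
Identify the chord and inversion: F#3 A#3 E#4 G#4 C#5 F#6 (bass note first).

Reducing to letter names: F#, A#, E#, G#, C#. These stack in thirds as F#–A#–C#–E#–G# — an F# major ninth chord.
The lowest note is F#, the root of the chord, so this is root position.

F# major ninth, root position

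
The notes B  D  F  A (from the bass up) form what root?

The distinct letter names are B, D, F, A. Arranged as a stack of thirds they read B–D–F–A, so B is the root (a B half-diminished seventh chord).

B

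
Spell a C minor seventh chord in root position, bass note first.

Spelling C minor seventh: C–Eb–G–Bb. In root position the root is bass, giving C, Eb, G, Bb from the bottom.

C, Eb, G, Bb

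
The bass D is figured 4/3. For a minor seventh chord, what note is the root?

G

The figures 4/3 mean the fifth of the chord is in the bass. If D is the fifth of a minor seventh chord, the root is G (chord tones G–Bb–D–F).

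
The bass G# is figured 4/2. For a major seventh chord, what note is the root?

A

The figures 4/2 mean the seventh of the chord is in the bass. If G# is the seventh of a major seventh chord, the root is A (chord tones A–C#–E–G#).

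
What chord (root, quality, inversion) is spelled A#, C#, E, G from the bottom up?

A# diminished seventh, root position

Reducing to letter names: A#, C#, E, G. These stack in thirds as A#–C#–E–G — an A# diminished seventh chord.
A# is the root of A# diminished seventh; root in the bass means root position (figured bass 7).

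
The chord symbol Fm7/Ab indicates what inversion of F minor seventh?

Fm7/Ab means F minor seventh with Ab in the bass. Ab is the third of F minor seventh (F–Ab–C–Eb), so this is first inversion.

first inversion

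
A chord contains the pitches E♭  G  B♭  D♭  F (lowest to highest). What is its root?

The distinct letter names are Eb, G, Bb, Db, F. Arranged as a stack of thirds they read Eb–G–Bb–Db–F, so Eb is the root (an Eb dominant ninth chord).

Eb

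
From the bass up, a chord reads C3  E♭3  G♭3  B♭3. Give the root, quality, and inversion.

C half-diminished seventh, root position

Reducing to letter names: C, Eb, Gb, Bb. These stack in thirds as C–Eb–Gb–Bb — a C half-diminished seventh chord.
C is the root of C half-diminished seventh; root in the bass means root position (figured bass 7).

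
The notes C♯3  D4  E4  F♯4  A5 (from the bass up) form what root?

The distinct letter names are C#, D, E, F#, A. Arranged as a stack of thirds they read D–F#–A–C#–E, so D is the root (a D major ninth chord).

D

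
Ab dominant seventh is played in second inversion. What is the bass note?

Eb

In second inversion the fifth is lowest. For Ab dominant seventh (Ab–C–Eb–Gb) that is Eb.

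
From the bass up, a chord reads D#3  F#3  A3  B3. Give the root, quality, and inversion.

B dominant seventh, first inversion

The distinct note names are D#, F#, A, B. Stacked in thirds they read B–D#–F#–A, which is a dominant seventh chord on B.
D# is the third of B dominant seventh; third in the bass means first inversion (figured bass 6/5).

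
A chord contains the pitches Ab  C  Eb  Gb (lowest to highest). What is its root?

Ab

Ab, C, Eb, Gb are the tones of an Ab dominant seventh chord (Ab–C–Eb–Gb), making Ab the root.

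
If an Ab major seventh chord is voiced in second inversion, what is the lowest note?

Eb

The fifth of Ab major seventh (Ab–C–Eb–G) is Eb; that is the bass in second inversion.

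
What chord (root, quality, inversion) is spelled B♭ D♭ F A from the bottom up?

The distinct note names are Bb, Db, F, A. Stacked in thirds they read Bb–Db–F–A, which is a minor-major seventh chord on Bb.
Bb is the root of Bb minor-major seventh; root in the bass means root position (figured bass 7).

Bb minor-major seventh, root position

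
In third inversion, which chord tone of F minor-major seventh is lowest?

The seventh of F minor-major seventh (F–Ab–C–E) is E; that is the bass in third inversion.

E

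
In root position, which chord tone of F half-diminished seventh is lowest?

F

F half-diminished seventh is F–Ab–Cb–Eb. Root position places the root in the bass: F.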